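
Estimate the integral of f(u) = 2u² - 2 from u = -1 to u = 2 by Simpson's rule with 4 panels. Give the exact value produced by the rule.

0

h = (2 − (-1))/4 = 0.75.
Nodes u₀,…,u₄ = -1, -0.25, 0.5, 1.25, 2.
f(u) = 2u² - 2: f₀=0, f₁=-1.875, f₂=-1.5, f₃=1.125, f₄=6.
(h/3)·[f₀ + 4f₁ + 2f₂ + 4f₃ + f₄] = 0.25·(0) = 0.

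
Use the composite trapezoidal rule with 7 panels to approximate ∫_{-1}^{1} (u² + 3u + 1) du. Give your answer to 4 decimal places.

2.6939

h = (1 − (-1))/7 = 0.285714.
Nodes u₀,…,u₇ = -1, -0.714286, -0.428571, -0.142857, 0.142857, 0.428571, 0.714286, 1.
f(u) = u² + 3u + 1: f₀=-1, f₁=-0.632653, f₂=-0.102041, f₃=0.591837, f₄=1.448980, f₅=2.469388, f₆=3.653061, f₇=5.
(h/2)·[f₀ + 2f₁ + 2f₂ + 2f₃ + 2f₄ + 2f₅ + 2f₆ + f₇] = 0.142857·(18.857143) = 2.6939.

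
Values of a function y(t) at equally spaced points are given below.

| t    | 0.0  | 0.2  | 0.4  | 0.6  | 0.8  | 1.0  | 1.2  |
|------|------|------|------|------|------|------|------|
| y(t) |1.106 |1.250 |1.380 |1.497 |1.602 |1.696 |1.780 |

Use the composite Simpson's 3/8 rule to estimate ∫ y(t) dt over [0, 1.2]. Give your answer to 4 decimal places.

h = 0.2, n = 6.
(3h/8)·[y₀ + 3y₁ + 3y₂ + 2y₃ + 3y₄ + 3y₅ + y₆] = 0.075·(23.664) = 1.7748.

1.7748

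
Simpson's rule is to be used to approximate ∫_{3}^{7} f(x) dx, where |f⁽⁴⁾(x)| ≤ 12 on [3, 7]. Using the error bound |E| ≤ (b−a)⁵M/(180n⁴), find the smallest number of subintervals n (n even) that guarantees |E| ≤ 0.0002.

Need 12288/(180n⁴) ≤ 0.0002.
n⁴ ≥ 12288/(180·0.0002) = 341333 ⇒ n ≥ 24.1710, so the smallest even n is 26. (n must be even for Simpson's rule.)

26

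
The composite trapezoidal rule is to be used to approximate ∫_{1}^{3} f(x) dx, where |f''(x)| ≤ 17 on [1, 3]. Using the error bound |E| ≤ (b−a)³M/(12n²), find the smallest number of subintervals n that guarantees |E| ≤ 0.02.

24

Need 136/(12n²) ≤ 0.02.
n² ≥ 136/(12·0.02) = 566.667 ⇒ n ≥ 23.8048, so the smallest n is 24.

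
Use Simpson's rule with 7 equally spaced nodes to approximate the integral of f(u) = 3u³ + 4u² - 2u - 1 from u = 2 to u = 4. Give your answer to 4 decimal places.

h = (4 − 2)/6 = 0.333333.
Nodes u₀,…,u₆ = 2, 2.333333, 2.666667, 3, 3.333333, 3.666667, 4.
f(u) = 3u³ + 4u² - 2u - 1: f₀=35, f₁=54.222222, f₂=79, f₃=110, f₄=147.888889, f₅=193.333333, f₆=247.
(h/3)·[f₀ + 4f₁ + 2f₂ + 4f₃ + 2f₄ + 4f₅ + f₆] = 0.111111·(2166) = 240.6667.

240.6667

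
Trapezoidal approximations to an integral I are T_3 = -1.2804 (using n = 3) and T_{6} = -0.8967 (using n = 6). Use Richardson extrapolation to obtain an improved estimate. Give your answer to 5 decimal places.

R = (4·T_{6} − T_3) / 3 = (4·(-0.8967) − (-1.2804))/3 = (-2.3064)/3 = -0.76880.

-0.76880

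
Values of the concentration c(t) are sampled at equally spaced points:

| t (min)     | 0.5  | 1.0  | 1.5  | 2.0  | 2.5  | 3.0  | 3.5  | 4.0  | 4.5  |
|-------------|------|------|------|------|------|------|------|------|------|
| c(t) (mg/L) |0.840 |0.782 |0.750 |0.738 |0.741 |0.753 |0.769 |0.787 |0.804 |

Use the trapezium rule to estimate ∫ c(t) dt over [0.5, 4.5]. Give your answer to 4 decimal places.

3.0710

h = 0.5, n = 8.
(h/2)·[y₀ + 2y₁ + 2y₂ + 2y₃ + 2y₄ + 2y₅ + 2y₆ + 2y₇ + y₈] = 0.25·(12.284) = 3.0710.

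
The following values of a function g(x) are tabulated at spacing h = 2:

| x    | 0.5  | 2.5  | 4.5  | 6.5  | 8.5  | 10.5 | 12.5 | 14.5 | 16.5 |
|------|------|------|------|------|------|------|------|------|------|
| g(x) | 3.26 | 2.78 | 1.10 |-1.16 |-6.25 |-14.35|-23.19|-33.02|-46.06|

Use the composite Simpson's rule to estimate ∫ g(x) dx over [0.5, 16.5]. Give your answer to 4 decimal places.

h = 2, n = 8.
(h/3)·[y₀ + 4y₁ + 2y₂ + 4y₃ + 2y₄ + 4y₅ + 2y₆ + 4y₇ + y₈] = 0.666667·(-282.48) = -188.3200.

-188.3200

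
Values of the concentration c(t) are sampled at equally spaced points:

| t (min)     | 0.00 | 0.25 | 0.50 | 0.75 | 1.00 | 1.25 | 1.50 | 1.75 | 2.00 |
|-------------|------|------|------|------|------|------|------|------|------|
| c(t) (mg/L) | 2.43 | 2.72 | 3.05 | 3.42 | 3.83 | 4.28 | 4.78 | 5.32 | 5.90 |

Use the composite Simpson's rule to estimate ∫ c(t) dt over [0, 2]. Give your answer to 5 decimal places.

7.88417

h = 0.25, n = 8.
(h/3)·[y₀ + 4y₁ + 2y₂ + 4y₃ + 2y₄ + 4y₅ + 2y₆ + 4y₇ + y₈] = 0.083333·(94.61) = 7.88417.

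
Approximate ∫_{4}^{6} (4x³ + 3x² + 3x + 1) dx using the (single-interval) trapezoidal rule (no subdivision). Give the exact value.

T = (b−a)/2 · [f(4) + f(6)] = 1·[317 + 991] = 1308.

1308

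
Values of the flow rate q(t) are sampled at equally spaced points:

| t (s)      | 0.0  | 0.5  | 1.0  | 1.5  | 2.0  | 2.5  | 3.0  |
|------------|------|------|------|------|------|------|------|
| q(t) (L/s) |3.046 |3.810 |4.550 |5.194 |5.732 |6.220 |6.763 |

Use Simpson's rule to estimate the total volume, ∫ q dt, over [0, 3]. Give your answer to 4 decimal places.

15.2115

h = 0.5, n = 6.
(h/3)·[y₀ + 4y₁ + 2y₂ + 4y₃ + 2y₄ + 4y₅ + y₆] = 0.166667·(91.269) = 15.2115.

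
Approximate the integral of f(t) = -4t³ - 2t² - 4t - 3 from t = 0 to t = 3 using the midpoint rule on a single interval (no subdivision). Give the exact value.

-81

M = (b−a)·f(1.5) = 3·(-27) = -81.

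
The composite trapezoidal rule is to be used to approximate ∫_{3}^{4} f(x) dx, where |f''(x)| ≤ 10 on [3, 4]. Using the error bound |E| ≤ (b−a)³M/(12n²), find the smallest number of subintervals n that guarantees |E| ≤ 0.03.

Need 10/(12n²) ≤ 0.03.
n² ≥ 10/(12·0.03) = 27.7778 ⇒ n ≥ 5.2705, so the smallest n is 6.

6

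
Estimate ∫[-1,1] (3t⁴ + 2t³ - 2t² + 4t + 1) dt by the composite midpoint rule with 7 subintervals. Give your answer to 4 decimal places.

h = (1 − (-1))/7 = 0.285714.
Midpoints m₁,…,m₇ = -0.857143, -0.571429, -0.285714, 0, 0.285714, 0.571429, 0.857143.
f(m₁)=-3.538109, f(m₂)=-1.992087, f(m₃)=-0.332778, f(m₄)=1, f(m₅)=2.046231, f(m₆)=3.325698, f(m₇)=5.837984.
h·[f(m₁) + f(m₂) + f(m₃) + f(m₄) + f(m₅) + f(m₆) + f(m₇)] = 0.285714·(6.346939) = 1.8134.

1.8134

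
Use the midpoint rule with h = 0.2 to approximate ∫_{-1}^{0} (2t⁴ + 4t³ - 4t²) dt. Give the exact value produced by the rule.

h = (0 − (-1))/5 = 0.2.
Midpoints m₁,…,m₅ = -0.9, -0.7, -0.5, -0.3, -0.1.
f(m₁)=-4.8438, f(m₂)=-2.8518, f(m₃)=-1.375, f(m₄)=-0.4518, f(m₅)=-0.0438.
h·[f(m₁) + f(m₂) + f(m₃) + f(m₄) + f(m₅)] = 0.2·(-9.5662) = -1.91324.

-1.91324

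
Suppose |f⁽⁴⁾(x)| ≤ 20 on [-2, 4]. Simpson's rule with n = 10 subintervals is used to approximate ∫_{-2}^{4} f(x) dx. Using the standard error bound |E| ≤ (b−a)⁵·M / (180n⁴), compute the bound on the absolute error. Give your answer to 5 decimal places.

0.08640

|E| ≤ (6)⁵·20 / (180·10⁴) = 155520/1800000 = 0.08640.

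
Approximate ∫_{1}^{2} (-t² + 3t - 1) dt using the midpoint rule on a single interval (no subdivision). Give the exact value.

1.25

M = (b−a)·f(1.5) = 1·(1.25) = 1.25.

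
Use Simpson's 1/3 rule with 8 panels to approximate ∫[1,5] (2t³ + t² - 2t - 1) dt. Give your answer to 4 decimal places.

h = (5 − 1)/8 = 0.5.
Nodes t₀,…,t₈ = 1, 1.5, 2, 2.5, 3, 3.5, 4, 4.5, 5.
f(t) = 2t³ + t² - 2t - 1: f₀=0, f₁=5, f₂=15, f₃=31.5, f₄=56, f₅=90, f₆=135, f₇=192.5, f₈=264.
(h/3)·[f₀ + 4f₁ + 2f₂ + 4f₃ + 2f₄ + 4f₅ + 2f₆ + 4f₇ + f₈] = 0.166667·(1952) = 325.3333.

325.3333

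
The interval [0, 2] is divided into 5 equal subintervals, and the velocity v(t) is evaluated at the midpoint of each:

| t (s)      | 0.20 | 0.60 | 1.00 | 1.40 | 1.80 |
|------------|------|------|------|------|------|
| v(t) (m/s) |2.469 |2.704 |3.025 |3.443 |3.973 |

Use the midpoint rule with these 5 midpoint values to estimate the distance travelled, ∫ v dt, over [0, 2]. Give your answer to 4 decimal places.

6.2456

h = 0.4, n = 5.
h·[y(m₁) + y(m₂) + y(m₃) + y(m₄) + y(m₅)] = 0.4·(15.614) = 6.2456.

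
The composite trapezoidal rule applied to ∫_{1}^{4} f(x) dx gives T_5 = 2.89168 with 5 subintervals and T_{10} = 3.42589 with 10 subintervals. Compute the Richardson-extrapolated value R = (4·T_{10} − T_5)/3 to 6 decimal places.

3.603960

R = (4·T_{10} − T_5) / 3 = (4·3.42589 − 2.89168)/3 = (10.81188)/3 = 3.603960.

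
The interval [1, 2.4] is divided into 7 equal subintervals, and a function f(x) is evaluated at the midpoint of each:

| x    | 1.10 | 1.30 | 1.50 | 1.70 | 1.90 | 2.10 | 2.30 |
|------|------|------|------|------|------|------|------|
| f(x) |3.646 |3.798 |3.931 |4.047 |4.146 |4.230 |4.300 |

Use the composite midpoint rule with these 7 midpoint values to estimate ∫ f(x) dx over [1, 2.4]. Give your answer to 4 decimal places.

h = 0.2, n = 7.
h·[y(m₁) + y(m₂) + y(m₃) + y(m₄) + y(m₅) + y(m₆) + y(m₇)] = 0.2·(28.098) = 5.6196.

5.6196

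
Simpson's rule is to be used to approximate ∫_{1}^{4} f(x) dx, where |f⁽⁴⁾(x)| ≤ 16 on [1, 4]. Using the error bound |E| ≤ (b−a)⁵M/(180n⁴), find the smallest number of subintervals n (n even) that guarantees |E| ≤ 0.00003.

30

Need 3888/(180n⁴) ≤ 0.00003.
n⁴ ≥ 3888/(180·0.00003) = 720000 ⇒ n ≥ 29.1295, so the smallest even n is 30. (n must be even for Simpson's rule.)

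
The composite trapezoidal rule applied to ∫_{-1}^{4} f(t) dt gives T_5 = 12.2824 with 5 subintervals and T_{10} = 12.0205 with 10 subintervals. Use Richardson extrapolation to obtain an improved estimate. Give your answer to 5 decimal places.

R = (4·T_{10} − T_5) / 3 = (4·12.0205 − 12.2824)/3 = (35.7996)/3 = 11.93320.

11.93320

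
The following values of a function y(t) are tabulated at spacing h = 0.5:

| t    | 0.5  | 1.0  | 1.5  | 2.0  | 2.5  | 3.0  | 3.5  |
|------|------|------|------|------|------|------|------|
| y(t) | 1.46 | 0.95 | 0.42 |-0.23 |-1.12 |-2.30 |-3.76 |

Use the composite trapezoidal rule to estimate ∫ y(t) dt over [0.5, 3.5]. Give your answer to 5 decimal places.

-1.71500

h = 0.5, n = 6.
(h/2)·[y₀ + 2y₁ + 2y₂ + 2y₃ + 2y₄ + 2y₅ + y₆] = 0.25·(-6.86) = -1.71500.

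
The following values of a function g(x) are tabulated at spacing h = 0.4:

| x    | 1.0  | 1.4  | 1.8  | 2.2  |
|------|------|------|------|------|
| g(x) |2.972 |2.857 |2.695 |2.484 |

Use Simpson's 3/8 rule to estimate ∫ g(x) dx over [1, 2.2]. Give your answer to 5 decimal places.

3.31680

h = 0.4, n = 3.
(3h/8)·[y₀ + 3y₁ + 3y₂ + y₃] = 0.15·(22.112) = 3.31680.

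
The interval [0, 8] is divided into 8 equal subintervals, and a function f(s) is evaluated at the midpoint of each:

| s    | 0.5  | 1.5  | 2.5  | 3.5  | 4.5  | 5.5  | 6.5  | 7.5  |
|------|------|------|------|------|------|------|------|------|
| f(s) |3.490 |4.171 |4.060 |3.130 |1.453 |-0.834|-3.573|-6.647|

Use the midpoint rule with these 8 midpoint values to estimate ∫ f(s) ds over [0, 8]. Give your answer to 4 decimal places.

h = 1, n = 8.
h·[y(m₁) + y(m₂) + y(m₃) + y(m₄) + y(m₅) + y(m₆) + y(m₇) + y(m₈)] = 1·(5.250) = 5.2500.

5.2500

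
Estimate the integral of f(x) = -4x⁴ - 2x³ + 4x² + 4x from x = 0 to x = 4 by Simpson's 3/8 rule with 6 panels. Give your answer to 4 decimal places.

-830.8148

h = (4 − 0)/6 = 0.666667.
Nodes x₀,…,x₆ = 0, 0.666667, 1.333333, 2, 2.666667, 3.333333, 4.
f(x) = -4x⁴ - 2x³ + 4x² + 4x: f₀=0, f₁=3.061728, f₂=-4.938272, f₃=-56, f₄=-201.086420, f₅=-510.123457, f₆=-1072.
(3h/8)·[f₀ + 3f₁ + 3f₂ + 2f₃ + 3f₄ + 3f₅ + f₆] = 0.25·(-3323.259259) = -830.8148.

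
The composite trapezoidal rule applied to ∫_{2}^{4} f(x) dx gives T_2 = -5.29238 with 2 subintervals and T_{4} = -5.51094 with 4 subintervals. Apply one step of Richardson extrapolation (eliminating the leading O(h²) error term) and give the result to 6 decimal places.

R = (4·T_{4} − T_2) / 3 = (4·(-5.51094) − (-5.29238))/3 = (-16.75138)/3 = -5.583793.

-5.583793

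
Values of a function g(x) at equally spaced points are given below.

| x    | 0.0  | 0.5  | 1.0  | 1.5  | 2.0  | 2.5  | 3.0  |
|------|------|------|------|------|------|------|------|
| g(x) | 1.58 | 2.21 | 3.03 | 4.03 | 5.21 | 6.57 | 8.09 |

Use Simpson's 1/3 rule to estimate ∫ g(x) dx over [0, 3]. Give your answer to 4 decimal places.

h = 0.5, n = 6.
(h/3)·[y₀ + 4y₁ + 2y₂ + 4y₃ + 2y₄ + 4y₅ + y₆] = 0.166667·(77.39) = 12.8983.

12.8983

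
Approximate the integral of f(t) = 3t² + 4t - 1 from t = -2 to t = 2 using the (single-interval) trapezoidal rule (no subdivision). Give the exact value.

44

T = (b−a)/2 · [f(-2) + f(2)] = 2·[3 + 19] = 44.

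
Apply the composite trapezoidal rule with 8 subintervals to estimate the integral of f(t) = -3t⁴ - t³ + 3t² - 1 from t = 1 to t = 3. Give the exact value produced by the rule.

h = (3 − 1)/8 = 0.25.
Nodes t₀,…,t₈ = 1, 1.25, 1.5, 1.75, 2, 2.25, 2.5, 2.75, 3.
f(t) = -3t⁴ - t³ + 3t² - 1: f₀=-2, f₁=-5.58984375, f₂=-12.8125, f₃=-25.30859375, f₄=-45, f₅=-74.08984375, f₆=-115.0625, f₇=-170.68359375, f₈=-244.
(h/2)·[f₀ + 2f₁ + 2f₂ + 2f₃ + 2f₄ + 2f₅ + 2f₆ + 2f₇ + f₈] = 0.125·(-1143.09375) = -142.88671875.

-142.88671875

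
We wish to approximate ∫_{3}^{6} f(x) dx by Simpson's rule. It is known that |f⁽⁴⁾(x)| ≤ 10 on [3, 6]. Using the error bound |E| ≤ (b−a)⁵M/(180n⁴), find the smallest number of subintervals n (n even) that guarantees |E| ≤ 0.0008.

12

Need 2430/(180n⁴) ≤ 0.0008.
n⁴ ≥ 2430/(180·0.0008) = 16875 ⇒ n ≥ 11.3975, so the smallest even n is 12. (n must be even for Simpson's rule.)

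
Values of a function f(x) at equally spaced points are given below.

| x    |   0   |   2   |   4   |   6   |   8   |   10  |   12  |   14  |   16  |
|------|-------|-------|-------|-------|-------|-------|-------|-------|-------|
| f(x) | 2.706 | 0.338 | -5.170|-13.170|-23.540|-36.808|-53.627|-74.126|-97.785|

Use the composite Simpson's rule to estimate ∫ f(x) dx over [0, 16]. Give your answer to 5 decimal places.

-503.21133

h = 2, n = 8.
(h/3)·[y₀ + 4y₁ + 2y₂ + 4y₃ + 2y₄ + 4y₅ + 2y₆ + 4y₇ + y₈] = 0.666667·(-754.817) = -503.21133.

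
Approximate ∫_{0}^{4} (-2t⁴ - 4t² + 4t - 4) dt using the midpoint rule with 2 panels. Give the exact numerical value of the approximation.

-392

h = (4 − 0)/2 = 2.
Midpoints m₁,…,m₂ = 1, 3.
f(m₁)=-6, f(m₂)=-190.
h·[f(m₁) + f(m₂)] = 2·(-196) = -392.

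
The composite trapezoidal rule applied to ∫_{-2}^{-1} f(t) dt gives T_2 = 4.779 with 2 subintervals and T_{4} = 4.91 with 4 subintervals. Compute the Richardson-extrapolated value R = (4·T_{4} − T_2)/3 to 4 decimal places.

4.9537

R = (4·T_{4} − T_2) / 3 = (4·4.91 − 4.779)/3 = (14.861)/3 = 4.9537.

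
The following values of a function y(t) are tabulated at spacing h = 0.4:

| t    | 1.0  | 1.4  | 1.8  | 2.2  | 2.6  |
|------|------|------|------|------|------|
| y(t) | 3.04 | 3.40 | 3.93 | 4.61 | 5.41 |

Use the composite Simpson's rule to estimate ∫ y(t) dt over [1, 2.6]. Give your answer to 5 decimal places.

h = 0.4, n = 4.
(h/3)·[y₀ + 4y₁ + 2y₂ + 4y₃ + y₄] = 0.133333·(48.35) = 6.44667.

6.44667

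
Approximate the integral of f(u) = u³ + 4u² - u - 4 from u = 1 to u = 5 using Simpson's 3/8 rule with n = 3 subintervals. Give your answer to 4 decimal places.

h = (5 − 1)/3 = 1.333333.
Nodes u₀,…,u₃ = 1, 2.333333, 3.666667, 5.
f(u) = u³ + 4u² - u - 4: f₀=0, f₁=28.148148, f₂=95.407407, f₃=216.
(3h/8)·[f₀ + 3f₁ + 3f₂ + f₃] = 0.5·(586.666667) = 293.3333.

293.3333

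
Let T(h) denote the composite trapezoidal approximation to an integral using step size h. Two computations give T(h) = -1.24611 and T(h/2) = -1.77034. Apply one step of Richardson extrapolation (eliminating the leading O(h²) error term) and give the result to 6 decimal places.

R = (4·T(h/2) − T(h)) / 3 = (4·(-1.77034) − (-1.24611))/3 = (-5.83525)/3 = -1.945083.

-1.945083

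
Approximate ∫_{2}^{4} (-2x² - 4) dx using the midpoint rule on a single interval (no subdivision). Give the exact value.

M = (b−a)·f(3) = 2·(-22) = -44.

-44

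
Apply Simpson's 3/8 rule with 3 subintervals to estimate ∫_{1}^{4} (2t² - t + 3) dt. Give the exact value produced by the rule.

h = (4 − 1)/3 = 1.
Nodes t₀,…,t₃ = 1, 2, 3, 4.
f(t) = 2t² - t + 3: f₀=4, f₁=9, f₂=18, f₃=31.
(3h/8)·[f₀ + 3f₁ + 3f₂ + f₃] = 0.375·(116) = 43.5.

43.5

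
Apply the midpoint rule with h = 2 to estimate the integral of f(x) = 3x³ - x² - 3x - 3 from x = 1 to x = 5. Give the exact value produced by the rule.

h = (5 − 1)/2 = 2.
Midpoints m₁,…,m₂ = 2, 4.
f(m₁)=11, f(m₂)=161.
h·[f(m₁) + f(m₂)] = 2·(172) = 344.

344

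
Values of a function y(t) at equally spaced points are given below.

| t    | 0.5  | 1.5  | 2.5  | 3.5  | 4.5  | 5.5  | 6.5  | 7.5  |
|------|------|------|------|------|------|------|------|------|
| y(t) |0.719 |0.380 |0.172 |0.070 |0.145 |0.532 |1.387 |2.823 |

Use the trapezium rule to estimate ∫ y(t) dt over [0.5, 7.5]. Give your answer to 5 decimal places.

4.45700

h = 1, n = 7.
(h/2)·[y₀ + 2y₁ + 2y₂ + 2y₃ + 2y₄ + 2y₅ + 2y₆ + y₇] = 0.5·(8.914) = 4.45700.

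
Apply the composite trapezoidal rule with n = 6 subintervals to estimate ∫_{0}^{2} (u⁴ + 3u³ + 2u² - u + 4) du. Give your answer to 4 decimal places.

30.4362

h = (2 − 0)/6 = 0.333333.
Nodes u₀,…,u₆ = 0, 0.333333, 0.666667, 1, 1.333333, 1.666667, 2.
f(u) = u⁴ + 3u³ + 2u² - u + 4: f₀=4, f₁=4.012346, f₂=5.308642, f₃=9, f₄=16.493827, f₅=29.493827, f₆=50.
(h/2)·[f₀ + 2f₁ + 2f₂ + 2f₃ + 2f₄ + 2f₅ + f₆] = 0.166667·(182.617284) = 30.4362.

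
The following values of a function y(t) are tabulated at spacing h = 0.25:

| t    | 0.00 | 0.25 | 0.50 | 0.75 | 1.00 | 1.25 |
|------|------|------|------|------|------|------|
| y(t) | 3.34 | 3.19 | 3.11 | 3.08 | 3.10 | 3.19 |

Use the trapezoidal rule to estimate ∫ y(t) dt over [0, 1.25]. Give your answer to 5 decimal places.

h = 0.25, n = 5.
(h/2)·[y₀ + 2y₁ + 2y₂ + 2y₃ + 2y₄ + y₅] = 0.125·(31.49) = 3.93625.

3.93625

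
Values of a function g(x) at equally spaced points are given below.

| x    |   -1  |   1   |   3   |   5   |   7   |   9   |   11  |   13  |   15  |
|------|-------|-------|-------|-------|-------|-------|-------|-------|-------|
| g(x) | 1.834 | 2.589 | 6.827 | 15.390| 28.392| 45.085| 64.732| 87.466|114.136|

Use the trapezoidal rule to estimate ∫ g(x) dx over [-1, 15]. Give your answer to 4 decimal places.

616.9320

h = 2, n = 8.
(h/2)·[y₀ + 2y₁ + 2y₂ + 2y₃ + 2y₄ + 2y₅ + 2y₆ + 2y₇ + y₈] = 1·(616.932) = 616.9320.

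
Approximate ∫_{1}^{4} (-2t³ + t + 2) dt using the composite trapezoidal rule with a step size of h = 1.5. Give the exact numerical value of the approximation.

h = (4 − 1)/2 = 1.5.
Nodes t₀,…,t₂ = 1, 2.5, 4.
f(t) = -2t³ + t + 2: f₀=1, f₁=-26.75, f₂=-122.
(h/2)·[f₀ + 2f₁ + f₂] = 0.75·(-174.5) = -130.875.

-130.875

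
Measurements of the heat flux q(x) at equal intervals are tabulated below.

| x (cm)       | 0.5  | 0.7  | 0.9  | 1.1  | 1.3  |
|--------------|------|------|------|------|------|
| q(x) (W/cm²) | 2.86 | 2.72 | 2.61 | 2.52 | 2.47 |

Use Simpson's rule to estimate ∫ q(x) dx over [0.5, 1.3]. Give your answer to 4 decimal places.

2.1007

h = 0.2, n = 4.
(h/3)·[y₀ + 4y₁ + 2y₂ + 4y₃ + y₄] = 0.066667·(31.51) = 2.1007.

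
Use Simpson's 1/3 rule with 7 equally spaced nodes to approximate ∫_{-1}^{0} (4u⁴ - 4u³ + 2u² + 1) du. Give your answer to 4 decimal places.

3.4671

h = (0 − (-1))/6 = 0.166667.
Nodes u₀,…,u₆ = -1, -0.833333, -0.666667, -0.5, -0.333333, -0.166667, 0.
f(u) = 4u⁴ - 4u³ + 2u² + 1: f₀=11, f₁=6.632716, f₂=3.864198, f₃=2.25, f₄=1.419753, f₅=1.077160, f₆=1.
(h/3)·[f₀ + 4f₁ + 2f₂ + 4f₃ + 2f₄ + 4f₅ + f₆] = 0.055556·(62.407407) = 3.4671.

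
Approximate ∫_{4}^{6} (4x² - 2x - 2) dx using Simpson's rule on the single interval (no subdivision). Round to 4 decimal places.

S = (b−a)/6 · [f(4) + 4f(5) + f(6)] = 0.333333·[54 + 4·88 + 130] = 178.6667.

178.6667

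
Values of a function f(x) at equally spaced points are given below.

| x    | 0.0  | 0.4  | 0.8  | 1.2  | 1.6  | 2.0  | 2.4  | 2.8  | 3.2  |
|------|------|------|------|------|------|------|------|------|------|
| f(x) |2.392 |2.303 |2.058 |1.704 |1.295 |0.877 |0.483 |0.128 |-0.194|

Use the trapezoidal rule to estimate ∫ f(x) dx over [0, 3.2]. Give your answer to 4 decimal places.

3.9788

h = 0.4, n = 8.
(h/2)·[y₀ + 2y₁ + 2y₂ + 2y₃ + 2y₄ + 2y₅ + 2y₆ + 2y₇ + y₈] = 0.2·(19.894) = 3.9788.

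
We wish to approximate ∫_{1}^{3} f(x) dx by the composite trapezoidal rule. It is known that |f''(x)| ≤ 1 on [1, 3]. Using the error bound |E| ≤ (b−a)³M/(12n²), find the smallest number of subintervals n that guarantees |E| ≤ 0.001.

Need 8/(12n²) ≤ 0.001.
n² ≥ 8/(12·0.001) = 666.667 ⇒ n ≥ 25.8199, so the smallest n is 26.

26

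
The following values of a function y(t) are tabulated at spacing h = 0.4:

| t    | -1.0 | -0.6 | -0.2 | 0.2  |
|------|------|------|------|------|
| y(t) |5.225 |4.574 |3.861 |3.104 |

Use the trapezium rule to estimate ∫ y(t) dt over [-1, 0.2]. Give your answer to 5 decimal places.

h = 0.4, n = 3.
(h/2)·[y₀ + 2y₁ + 2y₂ + y₃] = 0.2·(25.199) = 5.03980.

5.03980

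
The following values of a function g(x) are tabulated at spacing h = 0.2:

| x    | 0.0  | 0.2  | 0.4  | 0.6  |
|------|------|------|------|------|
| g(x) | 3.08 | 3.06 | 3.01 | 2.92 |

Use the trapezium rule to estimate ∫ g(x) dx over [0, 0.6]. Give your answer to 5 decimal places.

1.81400

h = 0.2, n = 3.
(h/2)·[y₀ + 2y₁ + 2y₂ + y₃] = 0.1·(18.14) = 1.81400.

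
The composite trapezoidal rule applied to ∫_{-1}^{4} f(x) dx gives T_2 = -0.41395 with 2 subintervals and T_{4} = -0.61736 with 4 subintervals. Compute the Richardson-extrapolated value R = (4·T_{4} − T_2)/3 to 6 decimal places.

-0.685163

R = (4·T_{4} − T_2) / 3 = (4·(-0.61736) − (-0.41395))/3 = (-2.05549)/3 = -0.685163.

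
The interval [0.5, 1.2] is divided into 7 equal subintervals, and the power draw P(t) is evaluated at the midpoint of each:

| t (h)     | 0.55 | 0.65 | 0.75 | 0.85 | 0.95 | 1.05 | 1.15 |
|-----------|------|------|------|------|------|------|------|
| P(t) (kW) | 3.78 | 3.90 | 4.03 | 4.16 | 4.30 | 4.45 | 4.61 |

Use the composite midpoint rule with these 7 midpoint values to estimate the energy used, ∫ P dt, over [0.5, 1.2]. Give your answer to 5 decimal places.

h = 0.1, n = 7.
h·[y(m₁) + y(m₂) + y(m₃) + y(m₄) + y(m₅) + y(m₆) + y(m₇)] = 0.1·(29.23) = 2.92300.

2.92300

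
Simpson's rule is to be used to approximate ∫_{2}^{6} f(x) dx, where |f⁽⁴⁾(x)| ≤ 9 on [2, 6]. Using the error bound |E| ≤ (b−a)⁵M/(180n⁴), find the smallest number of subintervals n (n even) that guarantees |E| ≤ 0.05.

Need 9216/(180n⁴) ≤ 0.05.
n⁴ ≥ 9216/(180·0.05) = 1024 ⇒ n ≥ 5.6569, so the smallest even n is 6. (n must be even for Simpson's rule.)

6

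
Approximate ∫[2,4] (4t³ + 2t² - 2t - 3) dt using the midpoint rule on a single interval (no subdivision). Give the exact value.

M = (b−a)·f(3) = 2·(117) = 234.

234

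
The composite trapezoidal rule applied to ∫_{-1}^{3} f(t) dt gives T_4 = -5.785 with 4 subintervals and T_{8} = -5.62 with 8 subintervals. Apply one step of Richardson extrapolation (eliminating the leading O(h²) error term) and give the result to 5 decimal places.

-5.56500

R = (4·T_{8} − T_4) / 3 = (4·(-5.62) − (-5.785))/3 = (-16.695)/3 = -5.56500.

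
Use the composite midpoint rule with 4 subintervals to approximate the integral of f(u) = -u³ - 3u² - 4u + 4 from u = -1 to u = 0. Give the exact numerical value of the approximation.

h = (0 − (-1))/4 = 0.25.
Midpoints m₁,…,m₄ = -0.875, -0.625, -0.375, -0.125.
f(m₁)=5.873046875, f(m₂)=5.572265625, f(m₃)=5.130859375, f(m₄)=4.455078125.
h·[f(m₁) + f(m₂) + f(m₃) + f(m₄)] = 0.25·(21.03125) = 5.2578125.

5.2578125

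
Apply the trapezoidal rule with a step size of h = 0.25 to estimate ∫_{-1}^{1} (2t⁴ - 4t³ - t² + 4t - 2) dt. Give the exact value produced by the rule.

-3.8046875

h = (1 − (-1))/8 = 0.25.
Nodes t₀,…,t₈ = -1, -0.75, -0.5, -0.25, 0, 0.25, 0.5, 0.75, 1.
f(t) = 2t⁴ - 4t³ - t² + 4t - 2: f₀=-1, f₁=-3.2421875, f₂=-3.625, f₃=-2.9921875, f₄=-2, f₅=-1.1171875, f₆=-0.625, f₇=-0.6171875, f₈=-1.
(h/2)·[f₀ + 2f₁ + 2f₂ + 2f₃ + 2f₄ + 2f₅ + 2f₆ + 2f₇ + f₈] = 0.125·(-30.4375) = -3.8046875.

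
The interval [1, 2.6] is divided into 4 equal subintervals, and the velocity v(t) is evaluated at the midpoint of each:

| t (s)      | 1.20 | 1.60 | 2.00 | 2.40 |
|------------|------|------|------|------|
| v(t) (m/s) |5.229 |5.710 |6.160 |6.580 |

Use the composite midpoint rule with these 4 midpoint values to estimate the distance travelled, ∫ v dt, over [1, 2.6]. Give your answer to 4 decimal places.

h = 0.4, n = 4.
h·[y(m₁) + y(m₂) + y(m₃) + y(m₄)] = 0.4·(23.679) = 9.4716.

9.4716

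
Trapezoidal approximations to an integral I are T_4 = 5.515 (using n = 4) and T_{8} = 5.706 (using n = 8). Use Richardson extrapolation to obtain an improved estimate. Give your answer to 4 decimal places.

R = (4·T_{8} − T_4) / 3 = (4·5.706 − 5.515)/3 = (17.309)/3 = 5.7697.

5.7697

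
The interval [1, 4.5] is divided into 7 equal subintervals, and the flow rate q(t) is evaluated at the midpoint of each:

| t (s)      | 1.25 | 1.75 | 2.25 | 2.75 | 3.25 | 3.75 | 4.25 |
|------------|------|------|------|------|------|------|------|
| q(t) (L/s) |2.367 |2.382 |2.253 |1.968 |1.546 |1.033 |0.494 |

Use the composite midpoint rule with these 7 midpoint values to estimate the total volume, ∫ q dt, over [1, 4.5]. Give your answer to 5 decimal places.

h = 0.5, n = 7.
h·[y(m₁) + y(m₂) + y(m₃) + y(m₄) + y(m₅) + y(m₆) + y(m₇)] = 0.5·(12.043) = 6.02150.

6.02150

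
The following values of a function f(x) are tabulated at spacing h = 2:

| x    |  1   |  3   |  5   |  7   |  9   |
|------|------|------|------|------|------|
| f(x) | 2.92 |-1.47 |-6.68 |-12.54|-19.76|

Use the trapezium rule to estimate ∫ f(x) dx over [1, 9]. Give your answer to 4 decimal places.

h = 2, n = 4.
(h/2)·[y₀ + 2y₁ + 2y₂ + 2y₃ + y₄] = 1·(-58.22) = -58.2200.

-58.2200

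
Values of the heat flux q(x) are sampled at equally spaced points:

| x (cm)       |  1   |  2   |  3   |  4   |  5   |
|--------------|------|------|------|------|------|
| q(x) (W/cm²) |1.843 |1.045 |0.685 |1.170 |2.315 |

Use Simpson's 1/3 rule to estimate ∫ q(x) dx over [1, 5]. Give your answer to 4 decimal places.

4.7960

h = 1, n = 4.
(h/3)·[y₀ + 4y₁ + 2y₂ + 4y₃ + y₄] = 0.333333·(14.388) = 4.7960.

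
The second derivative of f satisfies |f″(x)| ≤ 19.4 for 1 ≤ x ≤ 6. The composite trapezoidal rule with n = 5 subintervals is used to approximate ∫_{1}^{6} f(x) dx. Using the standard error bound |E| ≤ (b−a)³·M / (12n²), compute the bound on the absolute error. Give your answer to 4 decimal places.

8.0833

|E| ≤ (5)³·19.4 / (12·5²) = 2425/300 = 8.0833.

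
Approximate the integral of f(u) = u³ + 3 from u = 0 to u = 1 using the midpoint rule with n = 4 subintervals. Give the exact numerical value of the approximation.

3.2421875

h = (1 − 0)/4 = 0.25.
Midpoints m₁,…,m₄ = 0.125, 0.375, 0.625, 0.875.
f(m₁)=3.001953125, f(m₂)=3.052734375, f(m₃)=3.244140625, f(m₄)=3.669921875.
h·[f(m₁) + f(m₂) + f(m₃) + f(m₄)] = 0.25·(12.96875) = 3.2421875.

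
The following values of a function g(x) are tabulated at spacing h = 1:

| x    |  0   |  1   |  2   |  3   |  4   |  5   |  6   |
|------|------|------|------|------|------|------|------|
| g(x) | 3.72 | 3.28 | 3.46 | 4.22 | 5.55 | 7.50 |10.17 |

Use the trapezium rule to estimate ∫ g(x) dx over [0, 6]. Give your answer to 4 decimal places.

h = 1, n = 6.
(h/2)·[y₀ + 2y₁ + 2y₂ + 2y₃ + 2y₄ + 2y₅ + y₆] = 0.5·(61.91) = 30.9550.

30.9550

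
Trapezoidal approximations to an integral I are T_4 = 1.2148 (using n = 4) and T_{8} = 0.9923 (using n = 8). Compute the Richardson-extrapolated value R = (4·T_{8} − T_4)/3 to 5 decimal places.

R = (4·T_{8} − T_4) / 3 = (4·0.9923 − 1.2148)/3 = (2.7544)/3 = 0.91813.

0.91813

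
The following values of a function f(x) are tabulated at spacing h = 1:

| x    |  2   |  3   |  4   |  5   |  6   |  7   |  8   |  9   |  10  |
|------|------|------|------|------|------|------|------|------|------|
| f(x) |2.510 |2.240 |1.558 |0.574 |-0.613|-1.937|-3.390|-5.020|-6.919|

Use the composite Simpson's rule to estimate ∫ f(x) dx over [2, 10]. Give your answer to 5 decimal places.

-8.62367

h = 1, n = 8.
(h/3)·[y₀ + 4y₁ + 2y₂ + 4y₃ + 2y₄ + 4y₅ + 2y₆ + 4y₇ + y₈] = 0.333333·(-25.871) = -8.62367.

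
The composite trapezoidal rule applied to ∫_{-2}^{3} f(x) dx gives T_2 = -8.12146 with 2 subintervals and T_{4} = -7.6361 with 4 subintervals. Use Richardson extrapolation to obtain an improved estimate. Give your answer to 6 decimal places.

-7.474313

R = (4·T_{4} − T_2) / 3 = (4·(-7.6361) − (-8.12146))/3 = (-22.42294)/3 = -7.474313.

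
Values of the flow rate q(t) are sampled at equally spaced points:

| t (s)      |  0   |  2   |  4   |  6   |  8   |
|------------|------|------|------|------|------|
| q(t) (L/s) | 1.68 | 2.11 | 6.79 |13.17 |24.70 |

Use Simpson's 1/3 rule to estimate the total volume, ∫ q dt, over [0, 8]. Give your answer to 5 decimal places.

h = 2, n = 4.
(h/3)·[y₀ + 4y₁ + 2y₂ + 4y₃ + y₄] = 0.666667·(101.08) = 67.38667.

67.38667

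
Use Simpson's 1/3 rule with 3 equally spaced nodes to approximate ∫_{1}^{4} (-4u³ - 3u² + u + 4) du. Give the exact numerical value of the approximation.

h = (4 − 1)/2 = 1.5.
Nodes u₀,…,u₂ = 1, 2.5, 4.
f(u) = -4u³ - 3u² + u + 4: f₀=-2, f₁=-74.75, f₂=-296.
(h/3)·[f₀ + 4f₁ + f₂] = 0.5·(-597) = -298.5.

-298.5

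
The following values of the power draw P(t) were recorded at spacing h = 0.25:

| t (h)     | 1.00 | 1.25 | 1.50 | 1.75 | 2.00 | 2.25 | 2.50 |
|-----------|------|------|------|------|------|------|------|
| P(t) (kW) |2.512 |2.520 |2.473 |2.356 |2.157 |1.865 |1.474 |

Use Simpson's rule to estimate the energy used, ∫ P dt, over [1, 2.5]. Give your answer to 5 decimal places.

h = 0.25, n = 6.
(h/3)·[y₀ + 4y₁ + 2y₂ + 4y₃ + 2y₄ + 4y₅ + y₆] = 0.083333·(40.210) = 3.35083.

3.35083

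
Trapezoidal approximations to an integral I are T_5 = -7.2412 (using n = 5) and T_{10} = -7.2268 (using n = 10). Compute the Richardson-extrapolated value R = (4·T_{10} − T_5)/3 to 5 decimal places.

-7.22200

R = (4·T_{10} − T_5) / 3 = (4·(-7.2268) − (-7.2412))/3 = (-21.6660)/3 = -7.22200.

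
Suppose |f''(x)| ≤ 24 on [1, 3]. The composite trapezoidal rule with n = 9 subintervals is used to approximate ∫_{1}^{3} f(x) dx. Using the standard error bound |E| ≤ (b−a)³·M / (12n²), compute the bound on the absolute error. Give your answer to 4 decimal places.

|E| ≤ (2)³·24 / (12·9²) = 192/972 = 0.1975.

0.1975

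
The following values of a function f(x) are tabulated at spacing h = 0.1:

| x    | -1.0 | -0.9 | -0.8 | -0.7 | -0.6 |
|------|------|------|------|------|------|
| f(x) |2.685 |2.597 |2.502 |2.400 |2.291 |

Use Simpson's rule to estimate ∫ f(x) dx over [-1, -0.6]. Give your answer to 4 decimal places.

0.9989

h = 0.1, n = 4.
(h/3)·[y₀ + 4y₁ + 2y₂ + 4y₃ + y₄] = 0.033333·(29.968) = 0.9989.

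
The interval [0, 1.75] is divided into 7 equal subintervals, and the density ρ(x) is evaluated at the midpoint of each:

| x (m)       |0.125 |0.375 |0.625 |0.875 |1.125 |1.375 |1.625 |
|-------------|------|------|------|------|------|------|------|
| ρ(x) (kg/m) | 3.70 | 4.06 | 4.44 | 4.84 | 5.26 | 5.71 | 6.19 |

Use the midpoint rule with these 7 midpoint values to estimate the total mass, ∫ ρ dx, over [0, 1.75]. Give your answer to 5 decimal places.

8.55000

h = 0.25, n = 7.
h·[y(m₁) + y(m₂) + y(m₃) + y(m₄) + y(m₅) + y(m₆) + y(m₇)] = 0.25·(34.20) = 8.55000.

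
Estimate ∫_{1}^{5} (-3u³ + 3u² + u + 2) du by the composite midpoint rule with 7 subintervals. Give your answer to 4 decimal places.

h = (5 − 1)/7 = 0.571429.
Midpoints m₁,…,m₇ = 1.285714, 1.857143, 2.428571, 3, 3.571429, 4.142857, 4.714286.
f(m₁)=1.868805, f(m₂)=-5.011662, f(m₃)=-20.848397, f(m₄)=-49, f(m₅)=-92.825073, f(m₆)=-155.682216, f(m₇)=-240.930029.
h·[f(m₁) + f(m₂) + f(m₃) + f(m₄) + f(m₅) + f(m₆) + f(m₇)] = 0.571429·(-562.428571) = -321.3878.

-321.3878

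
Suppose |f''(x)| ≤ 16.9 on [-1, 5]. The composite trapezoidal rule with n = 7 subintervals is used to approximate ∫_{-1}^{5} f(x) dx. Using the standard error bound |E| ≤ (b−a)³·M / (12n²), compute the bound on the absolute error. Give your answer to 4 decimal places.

6.2082

|E| ≤ (6)³·16.9 / (12·7²) = 3650.4/588 = 6.2082.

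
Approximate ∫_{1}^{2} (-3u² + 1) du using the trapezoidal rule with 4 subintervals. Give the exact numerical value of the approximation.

-6.03125

h = (2 − 1)/4 = 0.25.
Nodes u₀,…,u₄ = 1, 1.25, 1.5, 1.75, 2.
f(u) = -3u² + 1: f₀=-2, f₁=-3.6875, f₂=-5.75, f₃=-8.1875, f₄=-11.
(h/2)·[f₀ + 2f₁ + 2f₂ + 2f₃ + f₄] = 0.125·(-48.25) = -6.03125.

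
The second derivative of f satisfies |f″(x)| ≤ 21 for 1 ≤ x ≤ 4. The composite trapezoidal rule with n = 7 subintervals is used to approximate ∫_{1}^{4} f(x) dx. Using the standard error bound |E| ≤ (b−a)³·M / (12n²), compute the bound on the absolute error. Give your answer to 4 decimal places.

0.9643

|E| ≤ (3)³·21 / (12·7²) = 567/588 = 0.9643.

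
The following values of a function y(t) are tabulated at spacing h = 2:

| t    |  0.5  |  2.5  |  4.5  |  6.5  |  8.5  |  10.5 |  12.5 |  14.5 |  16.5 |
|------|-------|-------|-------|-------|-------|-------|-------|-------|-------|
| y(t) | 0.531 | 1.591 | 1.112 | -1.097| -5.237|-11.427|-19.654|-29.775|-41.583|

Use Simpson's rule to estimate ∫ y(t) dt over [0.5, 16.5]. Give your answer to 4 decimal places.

-167.6280

h = 2, n = 8.
(h/3)·[y₀ + 4y₁ + 2y₂ + 4y₃ + 2y₄ + 4y₅ + 2y₆ + 4y₇ + y₈] = 0.666667·(-251.442) = -167.6280.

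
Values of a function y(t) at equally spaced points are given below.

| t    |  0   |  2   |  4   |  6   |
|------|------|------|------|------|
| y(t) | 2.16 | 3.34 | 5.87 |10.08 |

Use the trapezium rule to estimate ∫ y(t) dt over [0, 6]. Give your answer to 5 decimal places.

30.66000

h = 2, n = 3.
(h/2)·[y₀ + 2y₁ + 2y₂ + y₃] = 1·(30.66) = 30.66000.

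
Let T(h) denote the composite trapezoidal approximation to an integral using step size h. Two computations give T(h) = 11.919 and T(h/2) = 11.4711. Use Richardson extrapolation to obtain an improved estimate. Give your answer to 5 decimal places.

11.32180

R = (4·T(h/2) − T(h)) / 3 = (4·11.4711 − 11.919)/3 = (33.9654)/3 = 11.32180.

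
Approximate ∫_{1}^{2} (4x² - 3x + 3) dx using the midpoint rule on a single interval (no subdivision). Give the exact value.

7.5

M = (b−a)·f(1.5) = 1·(7.5) = 7.5.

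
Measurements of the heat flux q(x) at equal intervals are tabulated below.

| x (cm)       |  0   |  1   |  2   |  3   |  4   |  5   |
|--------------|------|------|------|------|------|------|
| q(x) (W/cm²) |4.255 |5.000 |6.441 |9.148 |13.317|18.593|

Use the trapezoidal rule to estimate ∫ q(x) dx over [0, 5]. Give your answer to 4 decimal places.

45.3300

h = 1, n = 5.
(h/2)·[y₀ + 2y₁ + 2y₂ + 2y₃ + 2y₄ + y₅] = 0.5·(90.660) = 45.3300.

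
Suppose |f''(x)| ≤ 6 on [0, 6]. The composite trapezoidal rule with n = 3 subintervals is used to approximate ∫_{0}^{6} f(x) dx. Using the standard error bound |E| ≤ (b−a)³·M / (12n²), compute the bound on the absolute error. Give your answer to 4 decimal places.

12.0000

|E| ≤ (6)³·6 / (12·3²) = 1296/108 = 12.0000.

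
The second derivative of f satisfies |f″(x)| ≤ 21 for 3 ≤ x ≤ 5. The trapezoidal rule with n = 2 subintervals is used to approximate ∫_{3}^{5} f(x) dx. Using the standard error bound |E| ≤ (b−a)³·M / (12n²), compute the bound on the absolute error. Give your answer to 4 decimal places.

3.5000

|E| ≤ (2)³·21 / (12·2²) = 168/48 = 3.5000.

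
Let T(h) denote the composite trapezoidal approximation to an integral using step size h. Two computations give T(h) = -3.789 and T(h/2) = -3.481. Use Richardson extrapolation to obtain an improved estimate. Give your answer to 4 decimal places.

-3.3783

R = (4·T(h/2) − T(h)) / 3 = (4·(-3.481) − (-3.789))/3 = (-10.135)/3 = -3.3783.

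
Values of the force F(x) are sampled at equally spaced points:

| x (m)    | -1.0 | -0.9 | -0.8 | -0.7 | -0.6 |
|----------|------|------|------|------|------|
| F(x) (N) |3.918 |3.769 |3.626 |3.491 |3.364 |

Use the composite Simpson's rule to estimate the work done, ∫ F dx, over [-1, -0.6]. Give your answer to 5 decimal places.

h = 0.1, n = 4.
(h/3)·[y₀ + 4y₁ + 2y₂ + 4y₃ + y₄] = 0.033333·(43.574) = 1.45247.

1.45247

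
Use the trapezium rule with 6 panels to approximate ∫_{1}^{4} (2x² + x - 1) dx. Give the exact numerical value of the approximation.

46.75

h = (4 − 1)/6 = 0.5.
Nodes x₀,…,x₆ = 1, 1.5, 2, 2.5, 3, 3.5, 4.
f(x) = 2x² + x - 1: f₀=2, f₁=5, f₂=9, f₃=14, f₄=20, f₅=27, f₆=35.
(h/2)·[f₀ + 2f₁ + 2f₂ + 2f₃ + 2f₄ + 2f₅ + f₆] = 0.25·(187) = 46.75.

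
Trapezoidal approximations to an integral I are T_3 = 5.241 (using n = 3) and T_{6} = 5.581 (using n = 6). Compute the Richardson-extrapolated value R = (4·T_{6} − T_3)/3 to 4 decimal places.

R = (4·T_{6} − T_3) / 3 = (4·5.581 − 5.241)/3 = (17.083)/3 = 5.6943.

5.6943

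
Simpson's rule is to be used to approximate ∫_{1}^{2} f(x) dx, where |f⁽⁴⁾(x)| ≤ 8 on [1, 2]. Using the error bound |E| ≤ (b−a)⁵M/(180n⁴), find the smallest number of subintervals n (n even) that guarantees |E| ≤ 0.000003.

12

Need 8/(180n⁴) ≤ 0.000003.
n⁴ ≥ 8/(180·0.000003) = 14814.8 ⇒ n ≥ 11.0325, so the smallest even n is 12. (n must be even for Simpson's rule.)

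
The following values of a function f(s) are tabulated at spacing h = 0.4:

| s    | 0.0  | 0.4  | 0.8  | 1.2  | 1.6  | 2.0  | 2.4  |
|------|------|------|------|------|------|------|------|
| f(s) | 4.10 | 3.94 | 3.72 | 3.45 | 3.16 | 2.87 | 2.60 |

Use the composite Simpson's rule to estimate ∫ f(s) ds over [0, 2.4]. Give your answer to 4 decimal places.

8.2000

h = 0.4, n = 6.
(h/3)·[y₀ + 4y₁ + 2y₂ + 4y₃ + 2y₄ + 4y₅ + y₆] = 0.133333·(61.50) = 8.2000.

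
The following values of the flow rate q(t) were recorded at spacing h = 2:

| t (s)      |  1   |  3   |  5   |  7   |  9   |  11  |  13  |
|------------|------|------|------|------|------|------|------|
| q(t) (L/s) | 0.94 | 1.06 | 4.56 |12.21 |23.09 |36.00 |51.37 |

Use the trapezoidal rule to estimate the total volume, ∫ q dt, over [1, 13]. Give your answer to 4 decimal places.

206.1500

h = 2, n = 6.
(h/2)·[y₀ + 2y₁ + 2y₂ + 2y₃ + 2y₄ + 2y₅ + y₆] = 1·(206.15) = 206.1500.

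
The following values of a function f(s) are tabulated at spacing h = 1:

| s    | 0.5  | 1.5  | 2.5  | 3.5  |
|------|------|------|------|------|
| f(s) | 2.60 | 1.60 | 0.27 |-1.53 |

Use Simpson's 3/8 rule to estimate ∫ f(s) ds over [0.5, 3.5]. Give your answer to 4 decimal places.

2.5050

h = 1, n = 3.
(3h/8)·[y₀ + 3y₁ + 3y₂ + y₃] = 0.375·(6.68) = 2.5050.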